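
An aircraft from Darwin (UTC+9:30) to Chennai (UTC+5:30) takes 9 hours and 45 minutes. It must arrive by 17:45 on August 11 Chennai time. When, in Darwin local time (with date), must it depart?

12:00 on Aug 11

Target arrival in UTC: 17:45 − 5:30 = 12:15 on Aug 11.
Subtract 9 hours 45 minutes → departure 02:30 UTC on Aug 11.
Darwin is UTC+9:30: 02:30 + 9:30 = 12:00 on Aug 11.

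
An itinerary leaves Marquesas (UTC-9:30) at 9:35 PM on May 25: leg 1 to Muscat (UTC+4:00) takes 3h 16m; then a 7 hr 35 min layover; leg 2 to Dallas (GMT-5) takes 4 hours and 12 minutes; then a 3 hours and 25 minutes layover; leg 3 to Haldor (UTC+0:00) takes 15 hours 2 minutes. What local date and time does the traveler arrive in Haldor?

4:35 PM on May 27

Convert departure to UTC: 9:35 PM + 9:30 = 7:05 AM UTC on May 26.
Add 3 hours 16 minutes leg 1 → 10:21 AM UTC.
Add 7 hours and 35 minutes layover in Muscat → 5:56 PM UTC.
Add 4 hours and 12 minutes leg 2 → 10:08 PM UTC.
Add 3 hours and 25 minutes layover in Dallas → 1:33 AM UTC (May 27).
Add 15 hours and 2 minutes leg 3 → 4:35 PM UTC.
Haldor is UTC+0, so local arrival is the same: 4:35 PM on May 27.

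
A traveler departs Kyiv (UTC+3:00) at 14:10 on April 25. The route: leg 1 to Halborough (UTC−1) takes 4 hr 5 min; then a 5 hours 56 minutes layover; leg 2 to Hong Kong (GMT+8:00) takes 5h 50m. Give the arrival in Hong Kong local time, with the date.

11:01 on April 26

Convert departure to UTC: 14:10 − 3:00 = 11:10 UTC on Apr 25.
Add 4 hours 5 minutes leg 1 → 15:15 UTC.
Add 5 hours and 56 minutes layover in Halborough → 21:11 UTC.
Add 5 hours 50 minutes leg 2 → 03:01 UTC (Apr 26).
Hong Kong is UTC+8:00, so local arrival = 03:01 + 8:00 = 11:01 on Apr 26.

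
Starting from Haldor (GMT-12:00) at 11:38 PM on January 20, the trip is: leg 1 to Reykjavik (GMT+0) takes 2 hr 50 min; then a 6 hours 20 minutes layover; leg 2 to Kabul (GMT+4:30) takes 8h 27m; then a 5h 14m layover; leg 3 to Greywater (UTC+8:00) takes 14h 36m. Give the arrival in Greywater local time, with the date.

Convert departure to UTC: 11:38 PM + 12:00 = 11:38 AM UTC on Jan 21.
Add 2 hours and 50 minutes leg 1 → 2:28 PM UTC.
Add 6 hours 20 minutes layover in Reykjavik → 8:48 PM UTC.
Add 8 hours and 27 minutes leg 2 → 5:15 AM UTC (Jan 22).
Add 5 hours and 14 minutes layover in Kabul → 10:29 AM UTC.
Add 14 hours 36 minutes leg 3 → 1:05 AM UTC (Jan 23).
Greywater is UTC+8:00, so local arrival = 1:05 AM + 8:00 = 9:05 AM on Jan 23.

9:05 AM on Jan 23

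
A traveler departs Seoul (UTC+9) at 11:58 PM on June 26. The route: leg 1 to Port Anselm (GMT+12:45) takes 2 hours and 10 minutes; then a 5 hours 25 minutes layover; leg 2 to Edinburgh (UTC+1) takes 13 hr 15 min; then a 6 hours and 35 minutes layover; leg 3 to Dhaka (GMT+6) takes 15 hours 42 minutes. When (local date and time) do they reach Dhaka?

4:05 PM on June 28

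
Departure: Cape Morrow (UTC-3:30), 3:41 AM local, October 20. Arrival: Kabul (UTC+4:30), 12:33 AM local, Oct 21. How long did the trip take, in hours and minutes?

Departure in UTC: 3:41 AM + 3:30 = 7:11 AM on Oct 20.
Arrival in UTC: 12:33 AM − 4:30 = 8:03 PM on Oct 20.
Elapsed = 8:03 PM − 7:11 AM = 12 hours 52 minutes.

12 hours 52 minutes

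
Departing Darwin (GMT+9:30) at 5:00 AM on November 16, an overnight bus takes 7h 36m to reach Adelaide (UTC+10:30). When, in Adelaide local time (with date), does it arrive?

Convert departure to UTC: 5:00 AM − 9:30 = 7:30 PM UTC on Nov 15.
Add 7 hours 36 minutes travel time → 3:06 AM UTC (Nov 16).
Adelaide is UTC+10:30, so local arrival = 3:06 AM + 10:30 = 1:36 PM on Nov 16.

1:36 PM on November 16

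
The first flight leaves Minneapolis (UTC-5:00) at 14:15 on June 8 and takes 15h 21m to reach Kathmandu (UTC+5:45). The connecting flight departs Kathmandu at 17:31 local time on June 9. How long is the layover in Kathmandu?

1 hour 10 minutes

Convert departure to UTC: 14:15 + 5:00 = 19:15 UTC on Jun 8.
Add 15 hours 21 minutes flight time → 10:36 UTC (Jun 9).
Kathmandu is UTC+5:45, so local arrival = 10:36 + 5:45 = 16:21 on Jun 9.
Layover = 17:31 − 16:21 = 1 hour 10 minutes.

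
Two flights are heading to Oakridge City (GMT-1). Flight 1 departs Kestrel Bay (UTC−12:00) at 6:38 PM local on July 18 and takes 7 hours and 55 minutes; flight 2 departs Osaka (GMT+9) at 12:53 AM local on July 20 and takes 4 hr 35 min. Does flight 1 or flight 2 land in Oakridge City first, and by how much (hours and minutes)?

Flight 1 in UTC: 6:38 PM + 12:00 = 6:38 AM on Jul 19.
+7 hours 55 minutes → arrive 2:33 PM UTC on Jul 19.
Flight 2 in UTC: 12:53 AM − 9:00 = 3:53 PM on Jul 19.
+4 hours and 35 minutes → arrive 8:28 PM UTC on Jul 19.
Flight 1 lands earlier by 5 hours 55 minutes.

the first, by 5 hours 55 minutes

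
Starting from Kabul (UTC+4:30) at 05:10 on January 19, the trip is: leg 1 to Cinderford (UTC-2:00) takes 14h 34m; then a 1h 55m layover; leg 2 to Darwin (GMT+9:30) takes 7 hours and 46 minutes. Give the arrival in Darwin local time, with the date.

Convert departure to UTC: 05:10 − 4:30 = 00:40 UTC on Jan 19.
Add 14 hours 34 minutes leg 1 → 15:14 UTC.
Add 1 hour 55 minutes layover in Cinderford → 17:09 UTC.
Add 7 hours and 46 minutes leg 2 → 00:55 UTC (Jan 20).
Darwin is UTC+9:30, so local arrival = 00:55 + 9:30 = 10:25 on Jan 20.

10:25 on January 20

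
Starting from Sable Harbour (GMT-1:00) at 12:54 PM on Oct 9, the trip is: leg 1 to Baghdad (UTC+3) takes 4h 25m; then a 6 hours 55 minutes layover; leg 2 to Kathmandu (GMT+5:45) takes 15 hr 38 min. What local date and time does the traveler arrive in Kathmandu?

10:37 PM on Oct 10

Convert departure to UTC: 12:54 PM + 1:00 = 1:54 PM UTC on Oct 9.
Add 4 hours 25 minutes leg 1 → 6:19 PM UTC.
Add 6 hours and 55 minutes layover in Baghdad → 1:14 AM UTC (Oct 10).
Add 15 hours and 38 minutes leg 2 → 4:52 PM UTC.
Kathmandu is UTC+5:45, so local arrival = 4:52 PM + 5:45 = 10:37 PM on Oct 10.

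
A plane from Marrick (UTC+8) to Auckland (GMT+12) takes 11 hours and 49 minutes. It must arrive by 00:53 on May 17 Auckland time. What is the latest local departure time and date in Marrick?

Target arrival in UTC: 00:53 − 12:00 = 12:53 on May 16.
Subtract 11 hours and 49 minutes → departure 01:04 UTC on May 16.
Marrick is UTC+8:00: 01:04 + 8:00 = 09:04 on May 16.

09:04 on May 16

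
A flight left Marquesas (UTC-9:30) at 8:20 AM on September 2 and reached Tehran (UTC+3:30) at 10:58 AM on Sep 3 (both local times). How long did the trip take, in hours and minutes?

Tehran is 13:00 ahead of Marquesas.
Clock-face elapsed time (ignoring zones) is 26 hours 38 minutes.
Actual elapsed = 26 hours 38 minutes − 13:00 = 13 hours 38 minutes.

13 hours 38 minutes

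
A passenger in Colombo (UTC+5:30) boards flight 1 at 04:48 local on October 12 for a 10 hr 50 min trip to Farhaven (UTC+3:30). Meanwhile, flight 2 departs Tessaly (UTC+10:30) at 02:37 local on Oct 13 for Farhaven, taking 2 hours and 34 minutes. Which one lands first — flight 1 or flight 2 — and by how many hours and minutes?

the first, by 8 hours 33 minutes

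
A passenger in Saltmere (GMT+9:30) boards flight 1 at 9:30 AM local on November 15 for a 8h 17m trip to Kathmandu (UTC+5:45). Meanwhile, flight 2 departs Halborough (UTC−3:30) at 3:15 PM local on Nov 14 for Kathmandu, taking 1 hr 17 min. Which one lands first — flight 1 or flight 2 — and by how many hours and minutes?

the second, by 12 hours 15 minutes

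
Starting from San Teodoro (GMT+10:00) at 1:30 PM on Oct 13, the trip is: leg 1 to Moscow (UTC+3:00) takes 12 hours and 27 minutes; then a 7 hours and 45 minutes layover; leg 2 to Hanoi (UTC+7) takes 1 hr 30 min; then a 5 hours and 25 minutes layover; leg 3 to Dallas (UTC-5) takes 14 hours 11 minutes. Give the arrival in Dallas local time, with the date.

Convert departure to UTC: 1:30 PM − 10:00 = 3:30 AM UTC on Oct 13.
Add 12 hours and 27 minutes leg 1 → 3:57 PM UTC.
Add 7 hours and 45 minutes layover in Moscow → 11:42 PM UTC.
Add 1 hour and 30 minutes leg 2 → 1:12 AM UTC (Oct 14).
Add 5 hours 25 minutes layover in Hanoi → 6:37 AM UTC.
Add 14 hours 11 minutes leg 3 → 8:48 PM UTC.
Dallas is UTC−5:00, so local arrival = 8:48 PM − 5:00 = 3:48 PM on Oct 14.

3:48 PM on Oct 14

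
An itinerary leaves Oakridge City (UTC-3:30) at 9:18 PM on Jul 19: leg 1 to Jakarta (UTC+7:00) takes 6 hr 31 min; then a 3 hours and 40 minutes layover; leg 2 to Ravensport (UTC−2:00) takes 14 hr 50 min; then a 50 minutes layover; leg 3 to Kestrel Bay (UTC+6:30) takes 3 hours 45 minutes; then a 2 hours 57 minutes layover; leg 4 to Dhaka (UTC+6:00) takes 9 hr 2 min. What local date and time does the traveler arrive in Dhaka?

Convert departure to UTC: 9:18 PM + 3:30 = 12:48 AM UTC on Jul 20.
Add 6 hours 31 minutes leg 1 → 7:19 AM UTC.
Add 3 hours and 40 minutes layover in Jakarta → 10:59 AM UTC.
Add 14 hours and 50 minutes leg 2 → 1:49 AM UTC (Jul 21).
Add 50 minutes layover in Ravensport → 2:39 AM UTC.
Add 3 hours 45 minutes leg 3 → 6:24 AM UTC.
Add 2 hours 57 minutes layover in Kestrel Bay → 9:21 AM UTC.
Add 9 hours and 2 minutes leg 4 → 6:23 PM UTC.
Dhaka is UTC+6:00, so local arrival = 6:23 PM + 6:00 = 12:23 AM on Jul 22.

12:23 AM on Jul 22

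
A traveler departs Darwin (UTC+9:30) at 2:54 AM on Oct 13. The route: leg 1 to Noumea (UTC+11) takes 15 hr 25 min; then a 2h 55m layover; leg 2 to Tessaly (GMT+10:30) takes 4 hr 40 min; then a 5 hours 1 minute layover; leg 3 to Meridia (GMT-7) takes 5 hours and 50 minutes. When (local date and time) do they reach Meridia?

8:15 PM on October 13

Convert departure to UTC: 2:54 AM − 9:30 = 5:24 PM UTC on Oct 12.
Add 15 hours and 25 minutes leg 1 → 8:49 AM UTC (Oct 13).
Add 2 hours and 55 minutes layover in Noumea → 11:44 AM UTC.
Add 4 hours and 40 minutes leg 2 → 4:24 PM UTC.
Add 5 hours and 1 minute layover in Tessaly → 9:25 PM UTC.
Add 5 hours and 50 minutes leg 3 → 3:15 AM UTC (Oct 14).
Meridia is UTC−7:00, so local arrival = 3:15 AM − 7:00 = 8:15 PM on Oct 13.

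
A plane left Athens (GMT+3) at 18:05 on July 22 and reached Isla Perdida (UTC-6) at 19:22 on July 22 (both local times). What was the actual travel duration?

Departure in UTC: 18:05 − 3:00 = 15:05 on Jul 22.
Arrival in UTC: 19:22 + 6:00 = 01:22 on Jul 23.
Elapsed = 01:22 − 15:05 (+1 day) = 10 hours 17 minutes.

10 hours 17 minutes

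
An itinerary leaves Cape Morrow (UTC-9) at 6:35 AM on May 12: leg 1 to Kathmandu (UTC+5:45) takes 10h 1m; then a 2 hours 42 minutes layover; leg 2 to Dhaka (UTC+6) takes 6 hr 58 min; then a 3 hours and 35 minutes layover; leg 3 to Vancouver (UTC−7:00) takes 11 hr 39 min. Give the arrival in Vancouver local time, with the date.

Convert departure to UTC: 6:35 AM + 9:00 = 3:35 PM UTC on May 12.
Add 10 hours and 1 minute leg 1 → 1:36 AM UTC (May 13).
Add 2 hours and 42 minutes layover in Kathmandu → 4:18 AM UTC.
Add 6 hours and 58 minutes leg 2 → 11:16 AM UTC.
Add 3 hours and 35 minutes layover in Dhaka → 2:51 PM UTC.
Add 11 hours and 39 minutes leg 3 → 2:30 AM UTC (May 14).
Vancouver is UTC−7:00, so local arrival = 2:30 AM − 7:00 = 7:30 PM on May 13.

7:30 PM on May 13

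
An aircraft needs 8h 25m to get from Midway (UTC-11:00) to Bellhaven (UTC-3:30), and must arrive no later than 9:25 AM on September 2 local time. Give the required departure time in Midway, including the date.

Target arrival in UTC: 9:25 AM + 3:30 = 12:55 PM on Sep 2.
Subtract 8 hours and 25 minutes → departure 4:30 AM UTC on Sep 2.
Midway is UTC−11:00: 4:30 AM − 11:00 = 5:30 PM on Sep 1.

5:30 PM on September 1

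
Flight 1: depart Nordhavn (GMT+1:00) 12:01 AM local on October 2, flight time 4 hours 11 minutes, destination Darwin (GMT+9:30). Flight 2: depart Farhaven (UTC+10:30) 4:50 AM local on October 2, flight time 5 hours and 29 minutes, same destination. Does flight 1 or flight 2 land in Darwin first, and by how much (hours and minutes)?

the second, by 3 hours 23 minutes

Flight 1 in UTC: 12:01 AM − 1:00 = 11:01 PM on Oct 1.
+4 hours 11 minutes → arrive 3:12 AM UTC on Oct 2.
Flight 2 in UTC: 4:50 AM − 10:30 = 6:20 PM on Oct 1.
+5 hours and 29 minutes → arrive 11:49 PM UTC on Oct 1.
Flight 2 lands earlier by 3 hours 23 minutes.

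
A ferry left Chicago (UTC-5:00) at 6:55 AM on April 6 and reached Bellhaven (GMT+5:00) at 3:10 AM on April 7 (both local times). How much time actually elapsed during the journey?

10 hours 15 minutes

Departure in UTC: 6:55 AM + 5:00 = 11:55 AM on Apr 6.
Arrival in UTC: 3:10 AM − 5:00 = 10:10 PM on Apr 6.
Elapsed = 10:10 PM − 11:55 AM = 10 hours 15 minutes.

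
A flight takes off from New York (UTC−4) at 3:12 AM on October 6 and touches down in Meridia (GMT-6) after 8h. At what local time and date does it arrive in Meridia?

9:12 AM on October 6

Convert departure to UTC: 3:12 AM + 4:00 = 7:12 AM UTC on Oct 6.
Add 8 hours travel time → 3:12 PM UTC.
Meridia is UTC−6:00, so local arrival = 3:12 PM − 6:00 = 9:12 AM on Oct 6.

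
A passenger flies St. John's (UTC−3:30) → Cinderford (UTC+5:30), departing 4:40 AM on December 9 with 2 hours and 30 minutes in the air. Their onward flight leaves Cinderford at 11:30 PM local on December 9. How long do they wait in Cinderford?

Convert departure to UTC: 4:40 AM + 3:30 = 8:10 AM UTC on Dec 9.
Add 2 hours 30 minutes flight time → 10:40 AM UTC.
Cinderford is UTC+5:30, so local arrival = 10:40 AM + 5:30 = 4:10 PM on Dec 9.
Layover = 11:30 PM − 4:10 PM = 7 hours 20 minutes.

7 hours 20 minutes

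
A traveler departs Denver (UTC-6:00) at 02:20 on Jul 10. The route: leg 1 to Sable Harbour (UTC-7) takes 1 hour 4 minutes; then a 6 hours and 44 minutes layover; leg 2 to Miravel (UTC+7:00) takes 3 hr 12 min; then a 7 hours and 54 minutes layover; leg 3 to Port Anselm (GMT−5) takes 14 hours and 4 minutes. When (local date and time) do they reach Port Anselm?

Convert departure to UTC: 02:20 + 6:00 = 08:20 UTC on Jul 10.
Add 1 hour 4 minutes leg 1 → 09:24 UTC.
Add 6 hours 44 minutes layover in Sable Harbour → 16:08 UTC.
Add 3 hours and 12 minutes leg 2 → 19:20 UTC.
Add 7 hours and 54 minutes layover in Miravel → 03:14 UTC (Jul 11).
Add 14 hours and 4 minutes leg 3 → 17:18 UTC.
Port Anselm is UTC−5:00, so local arrival = 17:18 − 5:00 = 12:18 on Jul 11.

12:18 on July 11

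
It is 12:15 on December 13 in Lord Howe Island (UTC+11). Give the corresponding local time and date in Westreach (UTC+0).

01:15 on December 13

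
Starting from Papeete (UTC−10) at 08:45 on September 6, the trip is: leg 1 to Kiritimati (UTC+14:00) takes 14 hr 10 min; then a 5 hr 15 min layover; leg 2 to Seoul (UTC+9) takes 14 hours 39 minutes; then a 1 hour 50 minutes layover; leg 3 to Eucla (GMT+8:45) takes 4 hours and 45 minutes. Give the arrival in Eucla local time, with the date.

20:09 on September 8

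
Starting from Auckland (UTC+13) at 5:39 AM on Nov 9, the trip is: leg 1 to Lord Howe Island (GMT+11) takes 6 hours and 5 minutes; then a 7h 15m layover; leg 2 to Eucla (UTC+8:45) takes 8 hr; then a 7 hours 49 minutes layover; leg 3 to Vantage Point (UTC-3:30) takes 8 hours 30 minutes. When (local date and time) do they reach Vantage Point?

2:48 AM on November 10

Convert departure to UTC: 5:39 AM − 13:00 = 4:39 PM UTC on Nov 8.
Add 6 hours and 5 minutes leg 1 → 10:44 PM UTC.
Add 7 hours 15 minutes layover in Lord Howe Island → 5:59 AM UTC (Nov 9).
Add 8 hours leg 2 → 1:59 PM UTC.
Add 7 hours and 49 minutes layover in Eucla → 9:48 PM UTC.
Add 8 hours and 30 minutes leg 3 → 6:18 AM UTC (Nov 10).
Vantage Point is UTC−3:30, so local arrival = 6:18 AM − 3:30 = 2:48 AM on Nov 10.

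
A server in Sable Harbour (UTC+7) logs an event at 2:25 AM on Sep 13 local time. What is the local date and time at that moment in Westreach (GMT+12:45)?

In UTC: 2:25 AM − 7:00 = 7:25 PM on Sep 12.
Westreach is UTC+12:45: 7:25 PM + 12:45 = 8:10 AM on Sep 13.

8:10 AM on Sep 13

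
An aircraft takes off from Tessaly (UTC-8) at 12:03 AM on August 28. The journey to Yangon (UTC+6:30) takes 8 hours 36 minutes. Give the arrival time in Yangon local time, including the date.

Convert departure to UTC: 12:03 AM + 8:00 = 8:03 AM UTC on Aug 28.
Add 8 hours 36 minutes travel time → 4:39 PM UTC.
Yangon is UTC+6:30, so local arrival = 4:39 PM + 6:30 = 11:09 PM on Aug 28.

11:09 PM on August 28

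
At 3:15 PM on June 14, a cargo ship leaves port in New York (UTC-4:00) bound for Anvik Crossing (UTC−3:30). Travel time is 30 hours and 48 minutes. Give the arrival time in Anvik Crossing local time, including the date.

10:33 PM on Jun 15

Convert departure to UTC: 3:15 PM + 4:00 = 7:15 PM UTC on Jun 14.
Add 30 hours 48 minutes travel time → 2:03 AM UTC (Jun 16).
Anvik Crossing is UTC−3:30, so local arrival = 2:03 AM − 3:30 = 10:33 PM on Jun 15.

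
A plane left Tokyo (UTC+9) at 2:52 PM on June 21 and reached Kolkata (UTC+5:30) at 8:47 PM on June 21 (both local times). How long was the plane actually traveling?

9 hours 25 minutes

Kolkata is 3:30 behind Tokyo.
Clock-face elapsed time (ignoring zones) is 5 hours 55 minutes.
Actual elapsed = 5 hours 55 minutes + 3:30 = 9 hours 25 minutes.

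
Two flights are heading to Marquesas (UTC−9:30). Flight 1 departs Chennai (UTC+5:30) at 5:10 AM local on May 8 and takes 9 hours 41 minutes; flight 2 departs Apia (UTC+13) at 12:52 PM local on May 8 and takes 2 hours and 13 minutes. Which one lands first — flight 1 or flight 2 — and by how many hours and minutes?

Flight 1 in UTC: 5:10 AM − 5:30 = 11:40 PM on May 7.
+9 hours 41 minutes → arrive 9:21 AM UTC on May 8.
Flight 2 in UTC: 12:52 PM − 13:00 = 11:52 PM on May 7.
+2 hours 13 minutes → arrive 2:05 AM UTC on May 8.
Flight 2 lands earlier by 7 hours 16 minutes.

the second, by 7 hours 16 minutes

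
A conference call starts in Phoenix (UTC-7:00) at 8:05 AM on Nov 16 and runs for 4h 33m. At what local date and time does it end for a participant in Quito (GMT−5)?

Convert start to UTC: 8:05 AM + 7:00 = 3:05 PM UTC on Nov 16.
Add 4 hours and 33 minutes duration → 7:38 PM UTC.
Quito is UTC−5:00, so local end time = 7:38 PM − 5:00 = 2:38 PM on Nov 16.

2:38 PM on Nov 16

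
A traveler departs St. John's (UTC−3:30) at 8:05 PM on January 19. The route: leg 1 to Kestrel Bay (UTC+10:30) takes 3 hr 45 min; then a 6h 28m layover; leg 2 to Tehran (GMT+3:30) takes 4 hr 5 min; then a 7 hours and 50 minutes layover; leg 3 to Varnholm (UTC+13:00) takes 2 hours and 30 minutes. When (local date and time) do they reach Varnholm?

1:13 PM on January 21

Convert departure to UTC: 8:05 PM + 3:30 = 11:35 PM UTC on Jan 19.
Add 3 hours 45 minutes leg 1 → 3:20 AM UTC (Jan 20).
Add 6 hours and 28 minutes layover in Kestrel Bay → 9:48 AM UTC.
Add 4 hours and 5 minutes leg 2 → 1:53 PM UTC.
Add 7 hours 50 minutes layover in Tehran → 9:43 PM UTC.
Add 2 hours and 30 minutes leg 3 → 12:13 AM UTC (Jan 21).
Varnholm is UTC+13:00, so local arrival = 12:13 AM + 13:00 = 1:13 PM on Jan 21.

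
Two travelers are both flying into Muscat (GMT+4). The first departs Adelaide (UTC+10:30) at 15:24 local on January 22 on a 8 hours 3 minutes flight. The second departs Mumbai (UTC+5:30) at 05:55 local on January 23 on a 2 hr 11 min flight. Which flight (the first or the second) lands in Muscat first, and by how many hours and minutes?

Flight 1 in UTC: 15:24 − 10:30 = 04:54 on Jan 22.
+8 hours and 3 minutes → arrive 12:57 UTC on Jan 22.
Flight 2 in UTC: 05:55 − 5:30 = 00:25 on Jan 23.
+2 hours 11 minutes → arrive 02:36 UTC on Jan 23.
Flight 1 lands earlier by 13 hours 39 minutes.

the first, by 13 hours 39 minutes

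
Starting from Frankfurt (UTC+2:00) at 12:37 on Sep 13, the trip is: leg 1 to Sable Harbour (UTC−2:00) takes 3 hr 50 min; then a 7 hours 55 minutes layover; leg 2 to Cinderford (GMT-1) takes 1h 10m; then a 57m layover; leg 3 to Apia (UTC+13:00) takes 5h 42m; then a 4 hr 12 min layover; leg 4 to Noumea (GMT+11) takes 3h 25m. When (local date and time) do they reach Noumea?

00:48 on September 15

Convert departure to UTC: 12:37 − 2:00 = 10:37 UTC on Sep 13.
Add 3 hours 50 minutes leg 1 → 14:27 UTC.
Add 7 hours 55 minutes layover in Sable Harbour → 22:22 UTC.
Add 1 hour 10 minutes leg 2 → 23:32 UTC.
Add 57 minutes layover in Cinderford → 00:29 UTC (Sep 14).
Add 5 hours and 42 minutes leg 3 → 06:11 UTC.
Add 4 hours and 12 minutes layover in Apia → 10:23 UTC.
Add 3 hours and 25 minutes leg 4 → 13:48 UTC.
Noumea is UTC+11:00, so local arrival = 13:48 + 11:00 = 00:48 on Sep 15.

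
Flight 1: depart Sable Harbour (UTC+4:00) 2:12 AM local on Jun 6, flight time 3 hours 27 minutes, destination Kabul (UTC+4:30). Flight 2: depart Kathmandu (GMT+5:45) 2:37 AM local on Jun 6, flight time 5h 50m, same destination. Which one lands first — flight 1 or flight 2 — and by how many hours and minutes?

Flight 1 in UTC: 2:12 AM − 4:00 = 10:12 PM on Jun 5.
+3 hours and 27 minutes → arrive 1:39 AM UTC on Jun 6.
Flight 2 in UTC: 2:37 AM − 5:45 = 8:52 PM on Jun 5.
+5 hours 50 minutes → arrive 2:42 AM UTC on Jun 6.
Flight 1 lands earlier by 1 hour 3 minutes.

the first, by 1 hour 3 minutes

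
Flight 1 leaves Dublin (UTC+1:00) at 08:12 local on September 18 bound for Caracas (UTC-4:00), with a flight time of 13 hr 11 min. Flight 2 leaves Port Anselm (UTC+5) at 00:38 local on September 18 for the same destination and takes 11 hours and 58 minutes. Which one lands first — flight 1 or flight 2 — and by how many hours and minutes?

Flight 1 in UTC: 08:12 − 1:00 = 07:12 on Sep 18.
+13 hours and 11 minutes → arrive 20:23 UTC on Sep 18.
Flight 2 in UTC: 00:38 − 5:00 = 19:38 on Sep 17.
+11 hours 58 minutes → arrive 07:36 UTC on Sep 18.
Flight 2 lands earlier by 12 hours 47 minutes.

the second, by 12 hours 47 minutes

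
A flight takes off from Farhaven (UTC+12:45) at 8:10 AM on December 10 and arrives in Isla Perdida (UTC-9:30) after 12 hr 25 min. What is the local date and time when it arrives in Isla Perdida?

10:20 PM on Dec 9

Isla Perdida is 22:15 behind Farhaven.
After 12 hours and 25 minutes it is 8:35 PM in Farhaven.
Shift by the zone difference: 8:35 PM − 22:15 = 10:20 PM on Dec 9 in Isla Perdida.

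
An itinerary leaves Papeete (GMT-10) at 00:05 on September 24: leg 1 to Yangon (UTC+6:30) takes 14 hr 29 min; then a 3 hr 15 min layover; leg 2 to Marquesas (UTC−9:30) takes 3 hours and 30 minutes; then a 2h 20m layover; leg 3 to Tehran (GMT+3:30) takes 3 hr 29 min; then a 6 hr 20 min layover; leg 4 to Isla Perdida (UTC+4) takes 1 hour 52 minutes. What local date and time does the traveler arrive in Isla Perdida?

Convert departure to UTC: 00:05 + 10:00 = 10:05 UTC on Sep 24.
Add 14 hours 29 minutes leg 1 → 00:34 UTC (Sep 25).
Add 3 hours and 15 minutes layover in Yangon → 03:49 UTC.
Add 3 hours and 30 minutes leg 2 → 07:19 UTC.
Add 2 hours and 20 minutes layover in Marquesas → 09:39 UTC.
Add 3 hours 29 minutes leg 3 → 13:08 UTC.
Add 6 hours and 20 minutes layover in Tehran → 19:28 UTC.
Add 1 hour 52 minutes leg 4 → 21:20 UTC.
Isla Perdida is UTC+4:00, so local arrival = 21:20 + 4:00 = 01:20 on Sep 26.

01:20 on September 26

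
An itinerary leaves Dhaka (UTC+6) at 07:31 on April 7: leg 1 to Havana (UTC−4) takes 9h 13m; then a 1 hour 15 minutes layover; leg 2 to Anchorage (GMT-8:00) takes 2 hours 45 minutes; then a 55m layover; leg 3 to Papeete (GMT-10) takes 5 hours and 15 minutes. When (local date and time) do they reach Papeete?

Convert departure to UTC: 07:31 − 6:00 = 01:31 UTC on Apr 7.
Add 9 hours 13 minutes leg 1 → 10:44 UTC.
Add 1 hour 15 minutes layover in Havana → 11:59 UTC.
Add 2 hours 45 minutes leg 2 → 14:44 UTC.
Add 55 minutes layover in Anchorage → 15:39 UTC.
Add 5 hours and 15 minutes leg 3 → 20:54 UTC.
Papeete is UTC−10:00, so local arrival = 20:54 − 10:00 = 10:54 on Apr 7.

10:54 on April 7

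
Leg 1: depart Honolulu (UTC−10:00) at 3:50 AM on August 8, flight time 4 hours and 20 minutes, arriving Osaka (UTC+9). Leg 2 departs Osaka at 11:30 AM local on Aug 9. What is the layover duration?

8 hours 20 minutes

Convert departure to UTC: 3:50 AM + 10:00 = 1:50 PM UTC on Aug 8.
Add 4 hours and 20 minutes flight time → 6:10 PM UTC.
Osaka is UTC+9:00, so local arrival = 6:10 PM + 9:00 = 3:10 AM on Aug 9.
Layover = 11:30 AM − 3:10 AM = 8 hours 20 minutes.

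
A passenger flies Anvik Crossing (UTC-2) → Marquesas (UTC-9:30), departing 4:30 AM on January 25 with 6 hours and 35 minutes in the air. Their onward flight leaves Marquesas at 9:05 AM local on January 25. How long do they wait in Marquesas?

5 hours 30 minutes

Convert departure to UTC: 4:30 AM + 2:00 = 6:30 AM UTC on Jan 25.
Add 6 hours 35 minutes flight time → 1:05 PM UTC.
Marquesas is UTC−9:30, so local arrival = 1:05 PM − 9:30 = 3:35 AM on Jan 25.
Layover = 9:05 AM − 3:35 AM = 5 hours 30 minutes.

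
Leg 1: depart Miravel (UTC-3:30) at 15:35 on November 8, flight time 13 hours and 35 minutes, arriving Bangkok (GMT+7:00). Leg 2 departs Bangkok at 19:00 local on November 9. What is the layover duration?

Convert departure to UTC: 15:35 + 3:30 = 19:05 UTC on Nov 8.
Add 13 hours 35 minutes flight time → 08:40 UTC (Nov 9).
Bangkok is UTC+7:00, so local arrival = 08:40 + 7:00 = 15:40 on Nov 9.
Layover = 19:00 − 15:40 = 3 hours 20 minutes.

3 hours 20 minutes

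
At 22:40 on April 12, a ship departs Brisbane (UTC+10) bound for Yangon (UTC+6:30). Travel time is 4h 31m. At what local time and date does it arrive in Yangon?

23:41 on April 12

Yangon is 3:30 behind Brisbane.
After 4 hours 31 minutes it is 03:11 (Apr 13) in Brisbane.
Shift by the zone difference: 03:11 − 3:30 = 23:41 on Apr 12 in Yangon.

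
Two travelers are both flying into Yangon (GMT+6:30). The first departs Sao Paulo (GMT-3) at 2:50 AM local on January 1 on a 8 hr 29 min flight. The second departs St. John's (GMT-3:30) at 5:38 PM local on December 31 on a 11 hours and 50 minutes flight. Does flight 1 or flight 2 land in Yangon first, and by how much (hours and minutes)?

the second, by 5 hours 21 minutes

Flight 1 in UTC: 2:50 AM + 3:00 = 5:50 AM on Jan 1.
+8 hours 29 minutes → arrive 2:19 PM UTC on Jan 1.
Flight 2 in UTC: 5:38 PM + 3:30 = 9:08 PM on Dec 31.
+11 hours and 50 minutes → arrive 8:58 AM UTC on Jan 1.
Flight 2 lands earlier by 5 hours 21 minutes.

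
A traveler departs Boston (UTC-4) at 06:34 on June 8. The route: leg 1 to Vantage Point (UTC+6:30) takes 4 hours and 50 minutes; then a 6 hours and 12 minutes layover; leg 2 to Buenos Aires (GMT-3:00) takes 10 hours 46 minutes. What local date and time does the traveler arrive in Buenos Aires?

05:22 on June 9

Convert departure to UTC: 06:34 + 4:00 = 10:34 UTC on Jun 8.
Add 4 hours 50 minutes leg 1 → 15:24 UTC.
Add 6 hours 12 minutes layover in Vantage Point → 21:36 UTC.
Add 10 hours and 46 minutes leg 2 → 08:22 UTC (Jun 9).
Buenos Aires is UTC−3:00, so local arrival = 08:22 − 3:00 = 05:22 on Jun 9.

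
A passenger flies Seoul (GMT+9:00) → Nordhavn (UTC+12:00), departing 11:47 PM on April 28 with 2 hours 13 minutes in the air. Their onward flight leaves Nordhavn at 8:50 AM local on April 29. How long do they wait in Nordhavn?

Convert departure to UTC: 11:47 PM − 9:00 = 2:47 PM UTC on Apr 28.
Add 2 hours and 13 minutes flight time → 5:00 PM UTC.
Nordhavn is UTC+12:00, so local arrival = 5:00 PM + 12:00 = 5:00 AM on Apr 29.
Layover = 8:50 AM − 5:00 AM = 3 hours 50 minutes.

3 hours 50 minutes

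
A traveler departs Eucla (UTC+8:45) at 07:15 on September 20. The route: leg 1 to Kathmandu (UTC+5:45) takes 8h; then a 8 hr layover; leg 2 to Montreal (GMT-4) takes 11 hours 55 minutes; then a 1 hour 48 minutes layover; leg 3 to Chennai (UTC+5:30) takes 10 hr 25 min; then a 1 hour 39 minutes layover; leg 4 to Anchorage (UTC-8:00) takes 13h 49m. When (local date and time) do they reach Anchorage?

22:06 on September 21

Convert departure to UTC: 07:15 − 8:45 = 22:30 UTC on Sep 19.
Add 8 hours leg 1 → 06:30 UTC (Sep 20).
Add 8 hours layover in Kathmandu → 14:30 UTC.
Add 11 hours and 55 minutes leg 2 → 02:25 UTC (Sep 21).
Add 1 hour 48 minutes layover in Montreal → 04:13 UTC.
Add 10 hours and 25 minutes leg 3 → 14:38 UTC.
Add 1 hour and 39 minutes layover in Chennai → 16:17 UTC.
Add 13 hours and 49 minutes leg 4 → 06:06 UTC (Sep 22).
Anchorage is UTC−8:00, so local arrival = 06:06 − 8:00 = 22:06 on Sep 21.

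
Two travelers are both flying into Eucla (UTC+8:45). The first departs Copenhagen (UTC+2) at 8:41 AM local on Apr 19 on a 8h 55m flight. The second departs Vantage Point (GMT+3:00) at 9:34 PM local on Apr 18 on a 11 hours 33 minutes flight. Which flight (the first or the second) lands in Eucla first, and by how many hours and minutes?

the second, by 9 hours 29 minutes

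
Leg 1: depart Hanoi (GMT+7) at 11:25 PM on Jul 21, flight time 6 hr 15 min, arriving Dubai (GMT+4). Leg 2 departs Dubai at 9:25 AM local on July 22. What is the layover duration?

Convert departure to UTC: 11:25 PM − 7:00 = 4:25 PM UTC on Jul 21.
Add 6 hours and 15 minutes flight time → 10:40 PM UTC.
Dubai is UTC+4:00, so local arrival = 10:40 PM + 4:00 = 2:40 AM on Jul 22.
Layover = 9:25 AM − 2:40 AM = 6 hours 45 minutes.

6 hours 45 minutes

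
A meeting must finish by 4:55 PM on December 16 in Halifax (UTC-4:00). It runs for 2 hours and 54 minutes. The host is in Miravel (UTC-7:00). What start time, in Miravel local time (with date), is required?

Target end time in UTC: 4:55 PM + 4:00 = 8:55 PM on Dec 16.
Subtract 2 hours and 54 minutes → start 6:01 PM UTC on Dec 16.
Miravel is UTC−7:00: 6:01 PM − 7:00 = 11:01 AM on Dec 16.

11:01 AM on December 16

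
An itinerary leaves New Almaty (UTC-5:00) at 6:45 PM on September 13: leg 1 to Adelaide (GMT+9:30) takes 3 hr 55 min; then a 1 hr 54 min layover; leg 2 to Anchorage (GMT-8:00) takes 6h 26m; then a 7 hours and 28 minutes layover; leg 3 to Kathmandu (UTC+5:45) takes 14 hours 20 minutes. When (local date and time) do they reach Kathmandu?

Convert departure to UTC: 6:45 PM + 5:00 = 11:45 PM UTC on Sep 13.
Add 3 hours and 55 minutes leg 1 → 3:40 AM UTC (Sep 14).
Add 1 hour 54 minutes layover in Adelaide → 5:34 AM UTC.
Add 6 hours and 26 minutes leg 2 → 12:00 PM UTC.
Add 7 hours and 28 minutes layover in Anchorage → 7:28 PM UTC.
Add 14 hours 20 minutes leg 3 → 9:48 AM UTC (Sep 15).
Kathmandu is UTC+5:45, so local arrival = 9:48 AM + 5:45 = 3:33 PM on Sep 15.

3:33 PM on September 15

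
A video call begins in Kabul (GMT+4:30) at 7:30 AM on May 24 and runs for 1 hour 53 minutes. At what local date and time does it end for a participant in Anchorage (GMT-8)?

8:53 PM on May 23

Anchorage is 12:30 behind Kabul.
After 1 hour 53 minutes it is 9:23 AM in Kabul.
Shift by the zone difference: 9:23 AM − 12:30 = 8:53 PM on May 23 in Anchorage.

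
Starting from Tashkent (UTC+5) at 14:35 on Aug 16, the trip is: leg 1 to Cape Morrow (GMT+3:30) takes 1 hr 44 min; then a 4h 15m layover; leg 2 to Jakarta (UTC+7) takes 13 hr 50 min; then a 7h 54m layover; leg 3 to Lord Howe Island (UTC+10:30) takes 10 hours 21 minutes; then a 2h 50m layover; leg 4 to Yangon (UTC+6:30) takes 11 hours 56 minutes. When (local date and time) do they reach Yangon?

Convert departure to UTC: 14:35 − 5:00 = 09:35 UTC on Aug 16.
Add 1 hour and 44 minutes leg 1 → 11:19 UTC.
Add 4 hours 15 minutes layover in Cape Morrow → 15:34 UTC.
Add 13 hours and 50 minutes leg 2 → 05:24 UTC (Aug 17).
Add 7 hours and 54 minutes layover in Jakarta → 13:18 UTC.
Add 10 hours 21 minutes leg 3 → 23:39 UTC.
Add 2 hours 50 minutes layover in Lord Howe Island → 02:29 UTC (Aug 18).
Add 11 hours 56 minutes leg 4 → 14:25 UTC.
Yangon is UTC+6:30, so local arrival = 14:25 + 6:30 = 20:55 on Aug 18.

20:55 on August 18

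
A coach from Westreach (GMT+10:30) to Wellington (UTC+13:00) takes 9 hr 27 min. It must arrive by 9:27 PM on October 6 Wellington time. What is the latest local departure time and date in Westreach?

9:30 AM on October 6

Target arrival in UTC: 9:27 PM − 13:00 = 8:27 AM on Oct 6.
Subtract 9 hours and 27 minutes → departure 11:00 PM UTC on Oct 5.
Westreach is UTC+10:30: 11:00 PM + 10:30 = 9:30 AM on Oct 6.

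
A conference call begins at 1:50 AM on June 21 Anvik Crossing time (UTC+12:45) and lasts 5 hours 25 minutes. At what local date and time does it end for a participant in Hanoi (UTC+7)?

Convert start to UTC: 1:50 AM − 12:45 = 1:05 PM UTC on Jun 20.
Add 5 hours 25 minutes duration → 6:30 PM UTC.
Hanoi is UTC+7:00, so local end time = 6:30 PM + 7:00 = 1:30 AM on Jun 21.

1:30 AM on June 21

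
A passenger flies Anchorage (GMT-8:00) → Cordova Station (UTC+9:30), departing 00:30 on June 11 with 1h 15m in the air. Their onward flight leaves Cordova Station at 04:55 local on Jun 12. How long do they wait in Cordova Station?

9 hours 40 minutes

Convert departure to UTC: 00:30 + 8:00 = 08:30 UTC on Jun 11.
Add 1 hour 15 minutes flight time → 09:45 UTC.
Cordova Station is UTC+9:30, so local arrival = 09:45 + 9:30 = 19:15 on Jun 11.
Layover = 04:55 − 19:15 (+1 day) = 9 hours 40 minutes.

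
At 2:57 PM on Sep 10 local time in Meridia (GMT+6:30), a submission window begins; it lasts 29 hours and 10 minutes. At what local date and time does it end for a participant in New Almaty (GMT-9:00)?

4:37 AM on September 11

Convert start to UTC: 2:57 PM − 6:30 = 8:27 AM UTC on Sep 10.
Add 29 hours and 10 minutes duration → 1:37 PM UTC (Sep 11).
New Almaty is UTC−9:00, so local end time = 1:37 PM − 9:00 = 4:37 AM on Sep 11.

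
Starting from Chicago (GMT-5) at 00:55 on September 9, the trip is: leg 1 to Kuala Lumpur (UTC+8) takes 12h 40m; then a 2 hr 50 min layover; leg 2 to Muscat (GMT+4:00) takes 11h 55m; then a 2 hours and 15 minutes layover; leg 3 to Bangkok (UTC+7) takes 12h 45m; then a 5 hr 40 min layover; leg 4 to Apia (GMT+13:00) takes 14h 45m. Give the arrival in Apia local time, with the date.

Convert departure to UTC: 00:55 + 5:00 = 05:55 UTC on Sep 9.
Add 12 hours and 40 minutes leg 1 → 18:35 UTC.
Add 2 hours and 50 minutes layover in Kuala Lumpur → 21:25 UTC.
Add 11 hours and 55 minutes leg 2 → 09:20 UTC (Sep 10).
Add 2 hours and 15 minutes layover in Muscat → 11:35 UTC.
Add 12 hours 45 minutes leg 3 → 00:20 UTC (Sep 11).
Add 5 hours and 40 minutes layover in Bangkok → 06:00 UTC.
Add 14 hours 45 minutes leg 4 → 20:45 UTC.
Apia is UTC+13:00, so local arrival = 20:45 + 13:00 = 09:45 on Sep 12.

09:45 on September 12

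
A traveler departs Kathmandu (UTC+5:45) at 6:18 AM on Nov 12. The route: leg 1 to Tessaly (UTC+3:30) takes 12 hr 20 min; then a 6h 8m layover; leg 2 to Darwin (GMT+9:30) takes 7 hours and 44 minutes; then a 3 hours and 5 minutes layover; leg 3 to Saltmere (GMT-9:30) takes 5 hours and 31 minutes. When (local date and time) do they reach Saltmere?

1:51 AM on November 13

Convert departure to UTC: 6:18 AM − 5:45 = 12:33 AM UTC on Nov 12.
Add 12 hours and 20 minutes leg 1 → 12:53 PM UTC.
Add 6 hours 8 minutes layover in Tessaly → 7:01 PM UTC.
Add 7 hours 44 minutes leg 2 → 2:45 AM UTC (Nov 13).
Add 3 hours 5 minutes layover in Darwin → 5:50 AM UTC.
Add 5 hours 31 minutes leg 3 → 11:21 AM UTC.
Saltmere is UTC−9:30, so local arrival = 11:21 AM − 9:30 = 1:51 AM on Nov 13.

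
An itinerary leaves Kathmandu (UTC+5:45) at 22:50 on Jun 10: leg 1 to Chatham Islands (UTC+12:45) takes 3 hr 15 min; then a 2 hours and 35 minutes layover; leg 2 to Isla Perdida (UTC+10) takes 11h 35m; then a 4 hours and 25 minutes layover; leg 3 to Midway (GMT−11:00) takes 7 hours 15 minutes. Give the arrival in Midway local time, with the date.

11:10 on June 11

Convert departure to UTC: 22:50 − 5:45 = 17:05 UTC on Jun 10.
Add 3 hours and 15 minutes leg 1 → 20:20 UTC.
Add 2 hours and 35 minutes layover in Chatham Islands → 22:55 UTC.
Add 11 hours and 35 minutes leg 2 → 10:30 UTC (Jun 11).
Add 4 hours 25 minutes layover in Isla Perdida → 14:55 UTC.
Add 7 hours 15 minutes leg 3 → 22:10 UTC.
Midway is UTC−11:00, so local arrival = 22:10 − 11:00 = 11:10 on Jun 11.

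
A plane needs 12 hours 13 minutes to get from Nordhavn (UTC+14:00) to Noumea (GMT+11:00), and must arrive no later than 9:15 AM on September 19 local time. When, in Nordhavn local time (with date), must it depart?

12:02 AM on September 19

Target arrival in UTC: 9:15 AM − 11:00 = 10:15 PM on Sep 18.
Subtract 12 hours 13 minutes → departure 10:02 AM UTC on Sep 18.
Nordhavn is UTC+14:00: 10:02 AM + 14:00 = 12:02 AM on Sep 19.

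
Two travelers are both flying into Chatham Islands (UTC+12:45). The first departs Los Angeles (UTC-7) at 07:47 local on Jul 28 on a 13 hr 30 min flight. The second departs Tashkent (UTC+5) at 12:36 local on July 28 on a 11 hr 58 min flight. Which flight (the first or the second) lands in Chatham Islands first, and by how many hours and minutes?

the second, by 8 hours 43 minutes

Flight 1 in UTC: 07:47 + 7:00 = 14:47 on Jul 28.
+13 hours and 30 minutes → arrive 04:17 UTC on Jul 29.
Flight 2 in UTC: 12:36 − 5:00 = 07:36 on Jul 28.
+11 hours 58 minutes → arrive 19:34 UTC on Jul 28.
Flight 2 lands earlier by 8 hours 43 minutes.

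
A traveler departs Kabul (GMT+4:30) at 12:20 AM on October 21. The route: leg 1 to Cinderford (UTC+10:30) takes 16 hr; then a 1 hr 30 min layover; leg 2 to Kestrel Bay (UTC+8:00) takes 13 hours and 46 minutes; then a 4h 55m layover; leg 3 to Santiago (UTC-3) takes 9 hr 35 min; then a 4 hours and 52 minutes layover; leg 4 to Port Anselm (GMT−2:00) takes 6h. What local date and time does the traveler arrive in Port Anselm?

Convert departure to UTC: 12:20 AM − 4:30 = 7:50 PM UTC on Oct 20.
Add 16 hours leg 1 → 11:50 AM UTC (Oct 21).
Add 1 hour and 30 minutes layover in Cinderford → 1:20 PM UTC.
Add 13 hours and 46 minutes leg 2 → 3:06 AM UTC (Oct 22).
Add 4 hours and 55 minutes layover in Kestrel Bay → 8:01 AM UTC.
Add 9 hours and 35 minutes leg 3 → 5:36 PM UTC.
Add 4 hours 52 minutes layover in Santiago → 10:28 PM UTC.
Add 6 hours leg 4 → 4:28 AM UTC (Oct 23).
Port Anselm is UTC−2:00, so local arrival = 4:28 AM − 2:00 = 2:28 AM on Oct 23.

2:28 AM on October 23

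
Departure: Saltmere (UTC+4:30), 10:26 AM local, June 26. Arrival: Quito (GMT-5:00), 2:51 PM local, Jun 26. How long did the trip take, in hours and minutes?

Quito is 9:30 behind Saltmere.
Clock-face elapsed time (ignoring zones) is 4 hours 25 minutes.
Actual elapsed = 4 hours 25 minutes + 9:30 = 13 hours 55 minutes.

13 hours 55 minutes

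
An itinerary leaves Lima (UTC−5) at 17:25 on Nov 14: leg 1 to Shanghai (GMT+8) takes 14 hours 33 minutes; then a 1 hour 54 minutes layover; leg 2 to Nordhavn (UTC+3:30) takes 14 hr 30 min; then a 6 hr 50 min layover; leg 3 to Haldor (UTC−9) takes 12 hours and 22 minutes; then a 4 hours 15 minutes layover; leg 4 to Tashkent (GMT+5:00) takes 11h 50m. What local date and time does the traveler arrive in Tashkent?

Convert departure to UTC: 17:25 + 5:00 = 22:25 UTC on Nov 14.
Add 14 hours and 33 minutes leg 1 → 12:58 UTC (Nov 15).
Add 1 hour 54 minutes layover in Shanghai → 14:52 UTC.
Add 14 hours and 30 minutes leg 2 → 05:22 UTC (Nov 16).
Add 6 hours 50 minutes layover in Nordhavn → 12:12 UTC.
Add 12 hours and 22 minutes leg 3 → 00:34 UTC (Nov 17).
Add 4 hours and 15 minutes layover in Haldor → 04:49 UTC.
Add 11 hours and 50 minutes leg 4 → 16:39 UTC.
Tashkent is UTC+5:00, so local arrival = 16:39 + 5:00 = 21:39 on Nov 17.

21:39 on November 17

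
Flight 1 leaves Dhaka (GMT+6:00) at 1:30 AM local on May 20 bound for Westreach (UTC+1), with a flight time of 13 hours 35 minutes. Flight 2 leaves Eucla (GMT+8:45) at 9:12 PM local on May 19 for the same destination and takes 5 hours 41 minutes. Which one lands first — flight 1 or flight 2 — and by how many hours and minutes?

the second, by 14 hours 57 minutes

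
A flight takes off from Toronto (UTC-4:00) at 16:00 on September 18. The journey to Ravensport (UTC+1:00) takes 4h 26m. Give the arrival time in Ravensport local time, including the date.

01:26 on Sep 19

Ravensport is 5:00 ahead of Toronto.
After 4 hours 26 minutes it is 20:26 in Toronto.
Shift by the zone difference: 20:26 + 5:00 = 01:26 on Sep 19 in Ravensport.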